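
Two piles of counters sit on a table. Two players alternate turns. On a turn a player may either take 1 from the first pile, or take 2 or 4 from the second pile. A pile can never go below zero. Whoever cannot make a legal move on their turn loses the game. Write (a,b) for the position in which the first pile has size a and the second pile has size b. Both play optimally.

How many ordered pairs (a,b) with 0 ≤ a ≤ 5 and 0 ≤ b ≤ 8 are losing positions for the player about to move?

Classify positions by backward induction: terminal positions (no move available) are L. From any other position, the mover wins iff some move reaches an L.
Every move lowers a or b (never raises either), so fill the grid row by row in increasing a, and left to right within a row: each cell's successors are then already labelled.
      b=0  b=1  b=2  b=3  b=4  b=5  b=6  b=7  b=8
a=0:    L    L    W    W    W    W    L    L    W
a=1:    W    W    L    L    W    W    W    W    L
a=2:    L    L    W    W    W    W    L    L    W
a=3:    W    W    L    L    W    W    W    W    L
a=4:    L    L    W    W    W    W    L    L    W
a=5:    W    W    L    L    W    W    W    W    L
Cells with no legal move (terminal, hence L): (0,0), (0,1).
The remaining L cells, each justified by listing all of its moves:
(0,6): only reaches (0,4)(W), (0,2)(W), all W → L
(0,7): only reaches (0,5)(W), (0,3)(W), all W → L
(1,2): only reaches (0,2)(W), (1,0)(W), all W → L
(1,3): only reaches (0,3)(W), (1,1)(W), all W → L
(1,8): only reaches (0,8)(W), (1,6)(W), (1,4)(W), all W → L
(2,0): only reaches (1,0)(W), which is W → L
(2,1): only reaches (1,1)(W), which is W → L
(2,6): only reaches (1,6)(W), (2,4)(W), (2,2)(W), all W → L
(2,7): only reaches (1,7)(W), (2,5)(W), (2,3)(W), all W → L
(3,2): only reaches (2,2)(W), (3,0)(W), all W → L
(3,3): only reaches (2,3)(W), (3,1)(W), all W → L
(3,8): only reaches (2,8)(W), (3,6)(W), (3,4)(W), all W → L
(4,0): only reaches (3,0)(W), which is W → L
(4,1): only reaches (3,1)(W), which is W → L
(4,6): only reaches (3,6)(W), (4,4)(W), (4,2)(W), all W → L
(4,7): only reaches (3,7)(W), (4,5)(W), (4,3)(W), all W → L
(5,2): only reaches (4,2)(W), (5,0)(W), all W → L
(5,3): only reaches (4,3)(W), (5,1)(W), all W → L
(5,8): only reaches (4,8)(W), (5,6)(W), (5,4)(W), all W → L
Every other cell has at least one move into one of the L cells above, so it is W.
L cells per row: a=0: 4, a=1: 3, a=2: 4, a=3: 3, a=4: 4, a=5: 3; total 21.

21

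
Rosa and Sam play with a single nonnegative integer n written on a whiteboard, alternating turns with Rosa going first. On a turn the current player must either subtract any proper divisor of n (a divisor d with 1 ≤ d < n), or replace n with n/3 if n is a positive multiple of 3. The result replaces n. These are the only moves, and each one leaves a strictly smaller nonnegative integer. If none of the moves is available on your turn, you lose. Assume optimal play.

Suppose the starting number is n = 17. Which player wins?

Classify positions by backward induction: terminal positions (no move available) are L. From any other position, the mover wins iff some move reaches an L.
n=0: no move → L
n=1: no move → L
n=2: →1(L), so W
n=3: →1(L), so W
n=4: →2(W), 3(W) — all W, so L
n=5: →4(L), so W
n=6: →4(L), so W
n=7: →6(W) only, which is W, so L
n=8: →4(L), so W
n=9: →3(W), 6(W), 8(W) — all W, so L
n=10: →9(L), so W
n=11: →10(W) only, which is W, so L
n=12: →4(L), so W
n=13: →12(W) only, which is W, so L
n=14: →7(L), so W
n=15: →5(W), 10(W), 12(W), 14(W) — all W, so L
n=16: →15(L), so W
n=17: →16(W) only, which is W, so L
The starting position 17 is L: whatever Rosa does, the opponent receives a W position.

Sam wins.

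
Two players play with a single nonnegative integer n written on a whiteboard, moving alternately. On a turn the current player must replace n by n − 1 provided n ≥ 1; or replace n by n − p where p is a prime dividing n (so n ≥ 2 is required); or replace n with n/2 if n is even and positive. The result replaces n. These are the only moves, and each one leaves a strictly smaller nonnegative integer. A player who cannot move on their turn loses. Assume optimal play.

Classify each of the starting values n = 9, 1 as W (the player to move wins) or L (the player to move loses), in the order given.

Build the W/L table. Terminal = L. A non-terminal position is W if it has a move to some L; otherwise it is L.
n=0: no move → L
n=1: W (go to 0, an L position)
n=2: W (go to 0, an L position)
n=3: W (go to 0, an L position)
n=4: L (options 2(W), 3(W) are all W)
n=5: W (go to 0, an L position)
n=6: W (go to 4, an L position)
n=7: W (go to 0, an L position)
n=8: W (go to 4, an L position)
n=9: L (options 6(W), 8(W) are all W)

9: L, 1: W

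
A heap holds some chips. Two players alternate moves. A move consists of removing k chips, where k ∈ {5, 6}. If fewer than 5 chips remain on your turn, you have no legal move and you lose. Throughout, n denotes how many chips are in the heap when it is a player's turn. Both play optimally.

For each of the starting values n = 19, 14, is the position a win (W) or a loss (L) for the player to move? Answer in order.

Compute win/loss labels from the base case upward. A position with no move is L. Any other position is W if it can reach an L in one move, else L.
n=0: no move → L
n=1: no move → L
n=2: no move → L
n=3: no move → L
n=4: no move → L
n=5: reaches L-position 0 → W
n=6: reaches L-position 1 → W
n=7: reaches L-position 2 → W
n=8: reaches L-position 3 → W
n=9: reaches L-position 4 → W
n=10: reaches L-position 4 → W
n=11: only reaches 6(W), 5(W), all W → L
n=12: only reaches 7(W), 6(W), all W → L
n=13: only reaches 8(W), 7(W), all W → L
n=14: only reaches 9(W), 8(W), all W → L
n=15: only reaches 10(W), 9(W), all W → L
n=16: reaches L-position 11 → W
n=17: reaches L-position 12 → W
n=18: reaches L-position 13 → W
n=19: reaches L-position 14 → W

19: W, 14: L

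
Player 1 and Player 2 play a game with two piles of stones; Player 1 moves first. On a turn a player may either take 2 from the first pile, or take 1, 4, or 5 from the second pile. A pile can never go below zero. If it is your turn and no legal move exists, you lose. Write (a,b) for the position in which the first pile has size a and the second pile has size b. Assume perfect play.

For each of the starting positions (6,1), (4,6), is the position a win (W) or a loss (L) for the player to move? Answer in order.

Build the W/L table. Terminal = L. A non-terminal position is W if it has a move to some L; otherwise it is L.
No move ever increases a pile, so every position that can arise here has a ≤ 6 and b ≤ 6; it is enough to label the cells with 0 ≤ a ≤ 6 and 0 ≤ b ≤ 6.
Every move lowers a or b (never raises either), so fill the grid row by row in increasing a, and left to right within a row: each cell's successors are then already labelled.
      b=0  b=1  b=2  b=3  b=4  b=5  b=6
a=0:    L    W    L    W    W    W    W
a=1:    L    W    L    W    W    W    W
a=2:    W    L    W    L    W    W    W
a=3:    W    L    W    L    W    W    W
a=4:    L    W    L    W    W    W    W
a=5:    L    W    L    W    W    W    W
a=6:    W    L    W    L    W    W    W
Cells with no legal move (terminal, hence L): (0,0), (1,0).
The remaining L cells, each justified by listing all of its moves:
(0,2): →(0,1)(W) only, which is W, so L
(1,2): →(1,1)(W) only, which is W, so L
(2,1): →(0,1)(W), (2,0)(W) — all W, so L
(2,3): →(0,3)(W), (2,2)(W) — all W, so L
(3,1): →(1,1)(W), (3,0)(W) — all W, so L
(3,3): →(1,3)(W), (3,2)(W) — all W, so L
(4,0): →(2,0)(W) only, which is W, so L
(4,2): →(2,2)(W), (4,1)(W) — all W, so L
(5,0): →(3,0)(W) only, which is W, so L
(5,2): →(3,2)(W), (5,1)(W) — all W, so L
(6,1): →(4,1)(W), (6,0)(W) — all W, so L
(6,3): →(4,3)(W), (6,2)(W) — all W, so L
Every other cell has at least one move into one of the L cells above, so it is W.
(6,1): one of the L cells justified above, so L
(4,6): the move to (4,2) reaches an L cell, so W

(6,1): L, (4,6): W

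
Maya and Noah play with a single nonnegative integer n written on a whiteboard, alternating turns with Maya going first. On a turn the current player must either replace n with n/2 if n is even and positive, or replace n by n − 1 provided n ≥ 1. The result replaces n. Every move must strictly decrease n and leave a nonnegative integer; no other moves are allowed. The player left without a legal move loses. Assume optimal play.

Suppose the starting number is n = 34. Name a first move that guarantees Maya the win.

Classify positions by backward induction: terminal positions (no move available) are L. From any other position, the mover wins iff some move reaches an L.
n=0: no move → L
n=1: can move to 0, which is L ⇒ W
n=2: the only move is to 1(W), a W ⇒ L
n=3: can move to 2, which is L ⇒ W
n=4: can move to 2, which is L ⇒ W
n=5: the only move is to 4(W), a W ⇒ L
n=6: can move to 5, which is L ⇒ W
n=7: the only move is to 6(W), a W ⇒ L
n=8: can move to 7, which is L ⇒ W
n=9: the only move is to 8(W), a W ⇒ L
n=10: can move to 5, which is L ⇒ W
n=11: the only move is to 10(W), a W ⇒ L
n=12: can move to 11, which is L ⇒ W
n=13: the only move is to 12(W), a W ⇒ L
n=14: can move to 7, which is L ⇒ W
n=15: the only move is to 14(W), a W ⇒ L
n=16: can move to 15, which is L ⇒ W
n=17: the only move is to 16(W), a W ⇒ L
n=18: can move to 9, which is L ⇒ W
n=19: the only move is to 18(W), a W ⇒ L
n=20: can move to 19, which is L ⇒ W
n=21: the only move is to 20(W), a W ⇒ L
n=22: can move to 11, which is L ⇒ W
n=23: the only move is to 22(W), a W ⇒ L
n=24: can move to 23, which is L ⇒ W
n=25: the only move is to 24(W), a W ⇒ L
n=26: can move to 13, which is L ⇒ W
n=27: the only move is to 26(W), a W ⇒ L
n=28: can move to 27, which is L ⇒ W
n=29: the only move is to 28(W), a W ⇒ L
n=30: can move to 15, which is L ⇒ W
n=31: the only move is to 30(W), a W ⇒ L
n=32: can move to 31, which is L ⇒ W
n=33: the only move is to 32(W), a W ⇒ L
n=34: can move to 17, which is L ⇒ W
From 34, the L positions reachable in one move are: 17, 33. Any move reaching one of these is winning.

Move to 17.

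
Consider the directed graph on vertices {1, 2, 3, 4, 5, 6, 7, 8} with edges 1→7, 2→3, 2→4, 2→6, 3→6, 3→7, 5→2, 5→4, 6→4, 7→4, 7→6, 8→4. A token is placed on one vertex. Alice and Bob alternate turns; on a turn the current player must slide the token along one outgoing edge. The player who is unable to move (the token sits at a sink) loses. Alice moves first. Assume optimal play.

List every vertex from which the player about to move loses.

Compute win/loss labels from the base case upward. A position with no move is L. Any other position is W if it can reach an L in one move, else L.
Every edge goes from a vertex to one that appears earlier in the order 4, 6, 8, 7, 1, 3, 2, 5, so processing vertices in that order labels each vertex after all of its successors.
4: no outgoing edge → L
6: W (go to 4, an L position)
8: W (go to 4, an L position)
7: W (go to 4, an L position)
1: L (sole option 7(W) is W)
3: L (options 7(W), 6(W) are all W)
2: W (go to 3, an L position)
5: W (go to 4, an L position)
Reading off the rows marked L gives the requested list; there are 3 such vertices.

1, 3, 4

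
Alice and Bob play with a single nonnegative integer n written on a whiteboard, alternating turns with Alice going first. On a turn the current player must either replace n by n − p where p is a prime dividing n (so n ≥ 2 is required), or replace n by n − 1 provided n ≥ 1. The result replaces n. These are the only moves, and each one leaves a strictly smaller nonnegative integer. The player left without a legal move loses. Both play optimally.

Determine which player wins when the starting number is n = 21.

Compute win/loss labels from the base case upward. A position with no move is L. Any other position is W if it can reach an L in one move, else L.
n=0: no move → L
n=1: reaches L-position 0 → W
n=2: reaches L-position 0 → W
n=3: reaches L-position 0 → W
n=4: only reaches 2(W), 3(W), all W → L
n=5: reaches L-position 0 → W
n=6: reaches L-position 4 → W
n=7: reaches L-position 0 → W
n=8: only reaches 6(W), 7(W), all W → L
n=9: reaches L-position 8 → W
n=10: reaches L-position 8 → W
n=11: reaches L-position 0 → W
n=12: only reaches 9(W), 10(W), 11(W), all W → L
n=13: reaches L-position 0 → W
n=14: reaches L-position 12 → W
n=15: reaches L-position 12 → W
n=16: only reaches 14(W), 15(W), all W → L
n=17: reaches L-position 0 → W
n=18: reaches L-position 16 → W
n=19: reaches L-position 0 → W
n=20: only reaches 15(W), 18(W), 19(W), all W → L
n=21: reaches L-position 20 → W
From 21 Alice can move to 20, reaching an L position.

Alice wins.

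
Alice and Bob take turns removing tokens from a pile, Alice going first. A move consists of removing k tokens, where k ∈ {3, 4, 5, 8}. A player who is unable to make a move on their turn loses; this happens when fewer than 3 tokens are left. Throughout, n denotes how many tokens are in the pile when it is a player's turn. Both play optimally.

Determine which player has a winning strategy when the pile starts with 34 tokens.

Bob wins.

Classify positions by backward induction: terminal positions (no move available) are L. From any other position, the mover wins iff some move reaches an L.
n=0: no move → L
n=1: no move → L
n=2: no move → L
n=3: can move to 0, which is L ⇒ W
n=4: can move to 1, which is L ⇒ W
n=5: can move to 2, which is L ⇒ W
n=6: can move to 2, which is L ⇒ W
n=7: can move to 2, which is L ⇒ W
n=8: can move to 0, which is L ⇒ W
n=9: can move to 1, which is L ⇒ W
n=10: can move to 2, which is L ⇒ W
n=11: moves to 8(W), 7(W), 6(W), 3(W); every one is W ⇒ L
n=12: moves to 9(W), 8(W), 7(W), 4(W); every one is W ⇒ L
n=13: moves to 10(W), 9(W), 8(W), 5(W); every one is W ⇒ L
n=14: can move to 11, which is L ⇒ W
n=15: can move to 12, which is L ⇒ W
n=16: can move to 13, which is L ⇒ W
n=17: can move to 13, which is L ⇒ W
n=18: can move to 13, which is L ⇒ W
n=19: can move to 11, which is L ⇒ W
n=20: can move to 12, which is L ⇒ W
n=21: can move to 13, which is L ⇒ W
n=22: moves to 19(W), 18(W), 17(W), 14(W); every one is W ⇒ L
n=23: moves to 20(W), 19(W), 18(W), 15(W); every one is W ⇒ L
n=24: moves to 21(W), 20(W), 19(W), 16(W); every one is W ⇒ L
n=25: can move to 22, which is L ⇒ W
n=26: can move to 23, which is L ⇒ W
n=27: can move to 24, which is L ⇒ W
n=28: can move to 24, which is L ⇒ W
n=29: can move to 24, which is L ⇒ W
n=30: can move to 22, which is L ⇒ W
n=31: can move to 23, which is L ⇒ W
n=32: can move to 24, which is L ⇒ W
n=33: moves to 30(W), 29(W), 28(W), 25(W); every one is W ⇒ L
n=34: moves to 31(W), 30(W), 29(W), 26(W); every one is W ⇒ L
Every move from 34 reaches a W position, so the mover loses.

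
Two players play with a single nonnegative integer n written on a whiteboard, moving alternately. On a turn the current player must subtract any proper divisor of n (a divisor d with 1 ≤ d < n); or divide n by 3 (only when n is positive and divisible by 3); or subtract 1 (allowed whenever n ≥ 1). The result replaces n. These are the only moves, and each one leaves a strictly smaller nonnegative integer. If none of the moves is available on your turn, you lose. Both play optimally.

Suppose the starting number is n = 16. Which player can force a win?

Work bottom-up. With no move the player to move loses. Otherwise the position is W if at least one move leads to an L position for the opponent, and L if every move leads to a W.
n=0: no move → L
n=1: →0(L), so W
n=2: →1(W) only, which is W, so L
n=3: →2(L), so W
n=4: →2(L), so W
n=5: →4(W) only, which is W, so L
n=6: →2(L), so W
n=7: →6(W) only, which is W, so L
n=8: →7(L), so W
n=9: →3(W), 6(W), 8(W) — all W, so L
n=10: →5(L), so W
n=11: →10(W) only, which is W, so L
n=12: →9(L), so W
n=13: →12(W) only, which is W, so L
n=14: →7(L), so W
n=15: →5(L), so W
n=16: →8(W), 12(W), 14(W), 15(W) — all W, so L
Every move from 16 reaches a W position, so the mover loses.

The second player wins.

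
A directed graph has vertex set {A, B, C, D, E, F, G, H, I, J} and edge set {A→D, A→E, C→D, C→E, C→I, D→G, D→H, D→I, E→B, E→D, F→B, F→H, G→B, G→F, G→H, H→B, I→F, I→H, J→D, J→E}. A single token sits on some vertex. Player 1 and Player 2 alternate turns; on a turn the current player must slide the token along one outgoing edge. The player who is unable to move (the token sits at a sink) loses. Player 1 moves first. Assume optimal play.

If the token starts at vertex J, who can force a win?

Player 2 wins.

Label each position W (a win for the player to move) or L (a loss). A position with no legal move is L; any other position is W exactly when some move reaches an L, and L when every move reaches a W.
Every edge goes from a vertex to one that appears earlier in the order B, H, F, G, I, D, E, J, A, C, so processing vertices in that order labels each vertex after all of its successors.
B: no outgoing edge → L
H: reaches L-position B → W
F: reaches L-position B → W
G: reaches L-position B → W
I: only reaches F(W), H(W), all W → L
D: reaches L-position I → W
E: reaches L-position B → W
J: only reaches E(W), D(W), all W → L
A: only reaches E(W), D(W), all W → L
C: reaches L-position I → W
Every move from J reaches a W position, so the mover loses.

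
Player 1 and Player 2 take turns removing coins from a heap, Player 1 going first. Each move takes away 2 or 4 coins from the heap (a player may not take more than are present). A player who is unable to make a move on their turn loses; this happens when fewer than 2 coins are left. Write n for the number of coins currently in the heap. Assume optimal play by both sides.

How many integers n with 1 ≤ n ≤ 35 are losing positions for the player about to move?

Compute win/loss labels from the base case upward. A position with no move is L. Any other position is W if it can reach an L in one move, else L.
n=0: no move → L
n=1: no move → L
n=2: reaches L-position 0 → W
n=3: reaches L-position 1 → W
n=4: reaches L-position 0 → W
n=5: reaches L-position 1 → W
n=6: only reaches 4(W), 2(W), all W → L
n=7: only reaches 5(W), 3(W), all W → L
n=8: reaches L-position 6 → W
n=9: reaches L-position 7 → W
n=10: reaches L-position 6 → W
n=11: reaches L-position 7 → W
n=12: only reaches 10(W), 8(W), all W → L
n=13: only reaches 11(W), 9(W), all W → L
n=14: reaches L-position 12 → W
n=15: reaches L-position 13 → W
n=16: reaches L-position 12 → W
n=17: reaches L-position 13 → W
n=18: only reaches 16(W), 14(W), all W → L
n=19: only reaches 17(W), 15(W), all W → L
n=20: reaches L-position 18 → W
n=21: reaches L-position 19 → W
n=22: reaches L-position 18 → W
n=23: reaches L-position 19 → W
n=24: only reaches 22(W), 20(W), all W → L
n=25: only reaches 23(W), 21(W), all W → L
n=26: reaches L-position 24 → W
n=27: reaches L-position 25 → W
n=28: reaches L-position 24 → W
n=29: reaches L-position 25 → W
n=30: only reaches 28(W), 26(W), all W → L
n=31: only reaches 29(W), 27(W), all W → L
n=32: reaches L-position 30 → W
n=33: reaches L-position 31 → W
n=34: reaches L-position 30 → W
n=35: reaches L-position 31 → W
L entries with 1 ≤ n ≤ 35 (n=0 is outside the asked range and is not counted): n = 1, 6, 7, 12, 13, 18, 19, 24, 25, 30, 31; that makes 11.

11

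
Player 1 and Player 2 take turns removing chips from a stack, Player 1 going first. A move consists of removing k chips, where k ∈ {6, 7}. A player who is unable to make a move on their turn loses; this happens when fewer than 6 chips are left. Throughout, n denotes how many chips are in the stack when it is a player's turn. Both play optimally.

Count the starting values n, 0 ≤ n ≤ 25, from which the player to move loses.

Label each position W (a win for the player to move) or L (a loss). A position with no legal move is L; any other position is W exactly when some move reaches an L, and L when every move reaches a W.
n=0: no move → L
n=1: no move → L
n=2: no move → L
n=3: no move → L
n=4: no move → L
n=5: no move → L
n=6: W (go to 0, an L position)
n=7: W (go to 1, an L position)
n=8: W (go to 2, an L position)
n=9: W (go to 3, an L position)
n=10: W (go to 4, an L position)
n=11: W (go to 5, an L position)
n=12: W (go to 5, an L position)
n=13: L (options 7(W), 6(W) are all W)
n=14: L (options 8(W), 7(W) are all W)
n=15: L (options 9(W), 8(W) are all W)
n=16: L (options 10(W), 9(W) are all W)
n=17: L (options 11(W), 10(W) are all W)
n=18: L (options 12(W), 11(W) are all W)
n=19: W (go to 13, an L position)
n=20: W (go to 14, an L position)
n=21: W (go to 15, an L position)
n=22: W (go to 16, an L position)
n=23: W (go to 17, an L position)
n=24: W (go to 18, an L position)
n=25: W (go to 18, an L position)
L entries with 0 ≤ n ≤ 25: n = 0, 1, 2, 3, 4, 5, 13, 14, 15, 16, 17, 18; that makes 12.

12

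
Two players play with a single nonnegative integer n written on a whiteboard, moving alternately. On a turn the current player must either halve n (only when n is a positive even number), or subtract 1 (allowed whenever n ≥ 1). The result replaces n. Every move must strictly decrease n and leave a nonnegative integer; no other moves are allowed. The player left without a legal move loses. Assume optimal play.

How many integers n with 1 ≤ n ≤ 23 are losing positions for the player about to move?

Classify positions by backward induction: terminal positions (no move available) are L. From any other position, the mover wins iff some move reaches an L.
n=0: no move → L
n=1: can move to 0, which is L ⇒ W
n=2: the only move is to 1(W), a W ⇒ L
n=3: can move to 2, which is L ⇒ W
n=4: can move to 2, which is L ⇒ W
n=5: the only move is to 4(W), a W ⇒ L
n=6: can move to 5, which is L ⇒ W
n=7: the only move is to 6(W), a W ⇒ L
n=8: can move to 7, which is L ⇒ W
n=9: the only move is to 8(W), a W ⇒ L
n=10: can move to 5, which is L ⇒ W
n=11: the only move is to 10(W), a W ⇒ L
n=12: can move to 11, which is L ⇒ W
n=13: the only move is to 12(W), a W ⇒ L
n=14: can move to 7, which is L ⇒ W
n=15: the only move is to 14(W), a W ⇒ L
n=16: can move to 15, which is L ⇒ W
n=17: the only move is to 16(W), a W ⇒ L
n=18: can move to 9, which is L ⇒ W
n=19: the only move is to 18(W), a W ⇒ L
n=20: can move to 19, which is L ⇒ W
n=21: the only move is to 20(W), a W ⇒ L
n=22: can move to 11, which is L ⇒ W
n=23: the only move is to 22(W), a W ⇒ L
L entries with 1 ≤ n ≤ 23 (n=0 is outside the asked range and is not counted): n = 2, 5, 7, 9, 11, 13, 15, 17, 19, 21, 23; that makes 11.

11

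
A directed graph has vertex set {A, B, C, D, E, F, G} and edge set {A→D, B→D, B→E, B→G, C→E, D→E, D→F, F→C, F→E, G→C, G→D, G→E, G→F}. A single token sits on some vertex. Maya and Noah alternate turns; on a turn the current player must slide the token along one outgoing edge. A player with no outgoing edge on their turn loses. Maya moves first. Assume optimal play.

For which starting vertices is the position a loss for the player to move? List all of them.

Compute win/loss labels from the base case upward. A position with no move is L. Any other position is W if it can reach an L in one move, else L.
Every edge goes from a vertex to one that appears earlier in the order E, C, F, D, A, G, B, so processing vertices in that order labels each vertex after all of its successors.
E: no outgoing edge → L
C: →E(L), so W
F: →E(L), so W
D: →E(L), so W
A: →D(W) only, which is W, so L
G: →E(L), so W
B: →E(L), so W
Reading off the rows marked L gives the requested list; there are 2 such vertices.

A, E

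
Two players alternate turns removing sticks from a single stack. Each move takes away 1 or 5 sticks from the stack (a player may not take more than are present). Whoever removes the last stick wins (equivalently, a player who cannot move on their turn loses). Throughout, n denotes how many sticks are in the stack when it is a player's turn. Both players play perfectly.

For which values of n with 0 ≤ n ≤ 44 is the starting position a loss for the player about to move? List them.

Label each position W (a win for the player to move) or L (a loss). A position with no legal move is L; any other position is W exactly when some move reaches an L, and L when every move reaches a W.
n=0: no move → L
n=1: reaches L-position 0 → W
n=2: only reaches 1(W), which is W → L
n=3: reaches L-position 2 → W
n=4: only reaches 3(W), which is W → L
n=5: reaches L-position 4 → W
n=6: only reaches 5(W), 1(W), all W → L
n=7: reaches L-position 6 → W
n=8: only reaches 7(W), 3(W), all W → L
n=9: reaches L-position 8 → W
n=10: only reaches 9(W), 5(W), all W → L
n=11: reaches L-position 10 → W
n=12: only reaches 11(W), 7(W), all W → L
n=13: reaches L-position 12 → W
n=14: only reaches 13(W), 9(W), all W → L
n=15: reaches L-position 14 → W
n=16: only reaches 15(W), 11(W), all W → L
n=17: reaches L-position 16 → W
n=18: only reaches 17(W), 13(W), all W → L
n=19: reaches L-position 18 → W
n=20: only reaches 19(W), 15(W), all W → L
n=21: reaches L-position 20 → W
n=22: only reaches 21(W), 17(W), all W → L
n=23: reaches L-position 22 → W
n=24: only reaches 23(W), 19(W), all W → L
n=25: reaches L-position 24 → W
n=26: only reaches 25(W), 21(W), all W → L
n=27: reaches L-position 26 → W
n=28: only reaches 27(W), 23(W), all W → L
n=29: reaches L-position 28 → W
n=30: only reaches 29(W), 25(W), all W → L
n=31: reaches L-position 30 → W
n=32: only reaches 31(W), 27(W), all W → L
n=33: reaches L-position 32 → W
n=34: only reaches 33(W), 29(W), all W → L
n=35: reaches L-position 34 → W
n=36: only reaches 35(W), 31(W), all W → L
n=37: reaches L-position 36 → W
n=38: only reaches 37(W), 33(W), all W → L
n=39: reaches L-position 38 → W
n=40: only reaches 39(W), 35(W), all W → L
n=41: reaches L-position 40 → W
n=42: only reaches 41(W), 37(W), all W → L
n=43: reaches L-position 42 → W
n=44: only reaches 43(W), 39(W), all W → L
Reading off the rows marked L gives the requested list; there are 23 such values of n.

0, 2, 4, 6, 8, 10, 12, 14, 16, 18, 20, 22, 24, 26, 28, 30, 32, 34, 36, 38, 40, 42, 44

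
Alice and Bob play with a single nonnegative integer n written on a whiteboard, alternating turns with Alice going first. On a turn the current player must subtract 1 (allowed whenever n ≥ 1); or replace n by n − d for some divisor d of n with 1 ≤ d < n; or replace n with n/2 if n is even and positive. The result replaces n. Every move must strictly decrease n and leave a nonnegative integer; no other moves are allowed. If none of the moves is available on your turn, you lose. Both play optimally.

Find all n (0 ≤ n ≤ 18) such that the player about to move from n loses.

Compute win/loss labels from the base case upward. A position with no move is L. Any other position is W if it can reach an L in one move, else L.
n=0: no move → L
n=1: W (go to 0, an L position)
n=2: L (sole option 1(W) is W)
n=3: W (go to 2, an L position)
n=4: W (go to 2, an L position)
n=5: L (sole option 4(W) is W)
n=6: W (go to 5, an L position)
n=7: L (sole option 6(W) is W)
n=8: W (go to 7, an L position)
n=9: L (options 6(W), 8(W) are all W)
n=10: W (go to 5, an L position)
n=11: L (sole option 10(W) is W)
n=12: W (go to 9, an L position)
n=13: L (sole option 12(W) is W)
n=14: W (go to 7, an L position)
n=15: L (options 10(W), 12(W), 14(W) are all W)
n=16: W (go to 15, an L position)
n=17: L (sole option 16(W) is W)
n=18: W (go to 9, an L position)
The losing starting values of n are exactly the entries labelled L in this table (9 of them).

0, 2, 5, 7, 9, 11, 13, 15, 17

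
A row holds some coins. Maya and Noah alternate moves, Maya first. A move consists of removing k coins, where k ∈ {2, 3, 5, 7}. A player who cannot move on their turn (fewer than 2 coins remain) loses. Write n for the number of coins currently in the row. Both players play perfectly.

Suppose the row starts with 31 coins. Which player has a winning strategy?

Maya wins.

Label each position W (a win for the player to move) or L (a loss). A position with no legal move is L; any other position is W exactly when some move reaches an L, and L when every move reaches a W.
n=0: no move → L
n=1: no move → L
n=2: →0(L), so W
n=3: →1(L), so W
n=4: →1(L), so W
n=5: →0(L), so W
n=6: →1(L), so W
n=7: →0(L), so W
n=8: →1(L), so W
n=9: →7(W), 6(W), 4(W), 2(W) — all W, so L
n=10: →8(W), 7(W), 5(W), 3(W) — all W, so L
n=11: →9(L), so W
n=12: →10(L), so W
n=13: →10(L), so W
n=14: →9(L), so W
n=15: →10(L), so W
n=16: →9(L), so W
n=17: →10(L), so W
n=18: →16(W), 15(W), 13(W), 11(W) — all W, so L
n=19: →17(W), 16(W), 14(W), 12(W) — all W, so L
n=20: →18(L), so W
n=21: →19(L), so W
n=22: →19(L), so W
n=23: →18(L), so W
n=24: →19(L), so W
n=25: →18(L), so W
n=26: →19(L), so W
n=27: →25(W), 24(W), 22(W), 20(W) — all W, so L
n=28: →26(W), 25(W), 23(W), 21(W) — all W, so L
n=29: →27(L), so W
n=30: →28(L), so W
n=31: →28(L), so W
From 31 Maya can remove 3, leaving 28, reaching an L position.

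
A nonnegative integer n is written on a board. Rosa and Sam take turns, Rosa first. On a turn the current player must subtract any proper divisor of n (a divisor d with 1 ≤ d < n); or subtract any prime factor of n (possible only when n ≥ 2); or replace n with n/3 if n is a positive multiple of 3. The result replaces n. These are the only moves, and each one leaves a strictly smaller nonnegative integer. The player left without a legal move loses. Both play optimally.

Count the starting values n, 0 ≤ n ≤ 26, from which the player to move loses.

7

Label each position W (a win for the player to move) or L (a loss). A position with no legal move is L; any other position is W exactly when some move reaches an L, and L when every move reaches a W.
n=0: no move → L
n=1: no move → L
n=2: can move to 0, which is L ⇒ W
n=3: can move to 0, which is L ⇒ W
n=4: moves to 2(W), 3(W); every one is W ⇒ L
n=5: can move to 0, which is L ⇒ W
n=6: can move to 4, which is L ⇒ W
n=7: can move to 0, which is L ⇒ W
n=8: can move to 4, which is L ⇒ W
n=9: moves to 3(W), 6(W), 8(W); every one is W ⇒ L
n=10: can move to 9, which is L ⇒ W
n=11: can move to 0, which is L ⇒ W
n=12: can move to 4, which is L ⇒ W
n=13: can move to 0, which is L ⇒ W
n=14: moves to 7(W), 12(W), 13(W); every one is W ⇒ L
n=15: can move to 14, which is L ⇒ W
n=16: can move to 14, which is L ⇒ W
n=17: can move to 0, which is L ⇒ W
n=18: can move to 9, which is L ⇒ W
n=19: can move to 0, which is L ⇒ W
n=20: moves to 10(W), 15(W), 16(W), 18(W), 19(W); every one is W ⇒ L
n=21: can move to 14, which is L ⇒ W
n=22: can move to 20, which is L ⇒ W
n=23: can move to 0, which is L ⇒ W
n=24: can move to 20, which is L ⇒ W
n=25: can move to 20, which is L ⇒ W
n=26: moves to 13(W), 24(W), 25(W); every one is W ⇒ L
L entries with 0 ≤ n ≤ 26: n = 0, 1, 4, 9, 14, 20, 26; that makes 7.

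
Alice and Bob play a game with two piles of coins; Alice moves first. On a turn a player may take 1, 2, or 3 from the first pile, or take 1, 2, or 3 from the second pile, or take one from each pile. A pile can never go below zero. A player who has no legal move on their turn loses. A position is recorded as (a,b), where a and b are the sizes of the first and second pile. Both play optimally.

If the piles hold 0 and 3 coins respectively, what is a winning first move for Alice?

Work bottom-up. With no move the player to move loses. Otherwise the position is W if at least one move leads to an L position for the opponent, and L if every move leads to a W.
No move ever increases a pile, so every position that can arise here has a ≤ 0 and b ≤ 3; it is enough to label the cells with 0 ≤ a ≤ 0 and 0 ≤ b ≤ 3.
Every move lowers a or b (never raises either), so fill the grid row by row in increasing a, and left to right within a row: each cell's successors are then already labelled.
      b=0  b=1  b=2  b=3
a=0:    L    W    W    W
Cells with no legal move (terminal, hence L): (0,0).
Every other cell has at least one move into one of the L cells above, so it is W.
From (0,3), the L positions reachable in one move are: (0,0).

Move to (0,0).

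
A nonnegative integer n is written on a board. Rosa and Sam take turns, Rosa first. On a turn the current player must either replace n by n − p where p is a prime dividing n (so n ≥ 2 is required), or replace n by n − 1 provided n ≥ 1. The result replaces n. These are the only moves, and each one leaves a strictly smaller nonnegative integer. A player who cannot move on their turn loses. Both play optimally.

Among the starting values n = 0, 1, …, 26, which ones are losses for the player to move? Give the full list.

Use the standard recursion: the mover loses at a terminal position; elsewhere, the mover wins exactly when some move hands the opponent an L position.
n=0: no move → L
n=1: can move to 0, which is L ⇒ W
n=2: can move to 0, which is L ⇒ W
n=3: can move to 0, which is L ⇒ W
n=4: moves to 2(W), 3(W); every one is W ⇒ L
n=5: can move to 0, which is L ⇒ W
n=6: can move to 4, which is L ⇒ W
n=7: can move to 0, which is L ⇒ W
n=8: moves to 6(W), 7(W); every one is W ⇒ L
n=9: can move to 8, which is L ⇒ W
n=10: can move to 8, which is L ⇒ W
n=11: can move to 0, which is L ⇒ W
n=12: moves to 9(W), 10(W), 11(W); every one is W ⇒ L
n=13: can move to 0, which is L ⇒ W
n=14: can move to 12, which is L ⇒ W
n=15: can move to 12, which is L ⇒ W
n=16: moves to 14(W), 15(W); every one is W ⇒ L
n=17: can move to 0, which is L ⇒ W
n=18: can move to 16, which is L ⇒ W
n=19: can move to 0, which is L ⇒ W
n=20: moves to 15(W), 18(W), 19(W); every one is W ⇒ L
n=21: can move to 20, which is L ⇒ W
n=22: can move to 20, which is L ⇒ W
n=23: can move to 0, which is L ⇒ W
n=24: moves to 21(W), 22(W), 23(W); every one is W ⇒ L
n=25: can move to 20, which is L ⇒ W
n=26: can move to 24, which is L ⇒ W
The losing starting values of n are exactly the entries labelled L in this table (7 of them).

0, 4, 8, 12, 16, 20, 24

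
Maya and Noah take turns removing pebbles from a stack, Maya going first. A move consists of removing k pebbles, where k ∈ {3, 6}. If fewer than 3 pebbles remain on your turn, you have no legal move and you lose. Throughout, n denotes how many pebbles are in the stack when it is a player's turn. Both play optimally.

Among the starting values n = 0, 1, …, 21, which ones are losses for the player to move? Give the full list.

Classify positions by backward induction: terminal positions (no move available) are L. From any other position, the mover wins iff some move reaches an L.
n=0: no move → L
n=1: no move → L
n=2: no move → L
n=3: can move to 0, which is L ⇒ W
n=4: can move to 1, which is L ⇒ W
n=5: can move to 2, which is L ⇒ W
n=6: can move to 0, which is L ⇒ W
n=7: can move to 1, which is L ⇒ W
n=8: can move to 2, which is L ⇒ W
n=9: moves to 6(W), 3(W); every one is W ⇒ L
n=10: moves to 7(W), 4(W); every one is W ⇒ L
n=11: moves to 8(W), 5(W); every one is W ⇒ L
n=12: can move to 9, which is L ⇒ W
n=13: can move to 10, which is L ⇒ W
n=14: can move to 11, which is L ⇒ W
n=15: can move to 9, which is L ⇒ W
n=16: can move to 10, which is L ⇒ W
n=17: can move to 11, which is L ⇒ W
n=18: moves to 15(W), 12(W); every one is W ⇒ L
n=19: moves to 16(W), 13(W); every one is W ⇒ L
n=20: moves to 17(W), 14(W); every one is W ⇒ L
n=21: can move to 18, which is L ⇒ W
Reading off the rows marked L gives the requested list; there are 9 such values of n.

0, 1, 2, 9, 10, 11, 18, 19, 20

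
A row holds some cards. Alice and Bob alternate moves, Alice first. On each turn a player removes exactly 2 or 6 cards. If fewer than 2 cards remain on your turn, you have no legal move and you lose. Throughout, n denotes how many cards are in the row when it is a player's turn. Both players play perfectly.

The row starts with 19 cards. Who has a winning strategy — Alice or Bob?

Label each position W (a win for the player to move) or L (a loss). A position with no legal move is L; any other position is W exactly when some move reaches an L, and L when every move reaches a W.
n=0: no move → L
n=1: no move → L
n=2: W (go to 0, an L position)
n=3: W (go to 1, an L position)
n=4: L (sole option 2(W) is W)
n=5: L (sole option 3(W) is W)
n=6: W (go to 4, an L position)
n=7: W (go to 5, an L position)
n=8: L (options 6(W), 2(W) are all W)
n=9: L (options 7(W), 3(W) are all W)
n=10: W (go to 8, an L position)
n=11: W (go to 9, an L position)
n=12: L (options 10(W), 6(W) are all W)
n=13: L (options 11(W), 7(W) are all W)
n=14: W (go to 12, an L position)
n=15: W (go to 13, an L position)
n=16: L (options 14(W), 10(W) are all W)
n=17: L (options 15(W), 11(W) are all W)
n=18: W (go to 16, an L position)
n=19: W (go to 17, an L position)
From 19 Alice can remove 2, leaving 17, reaching an L position.

Alice wins.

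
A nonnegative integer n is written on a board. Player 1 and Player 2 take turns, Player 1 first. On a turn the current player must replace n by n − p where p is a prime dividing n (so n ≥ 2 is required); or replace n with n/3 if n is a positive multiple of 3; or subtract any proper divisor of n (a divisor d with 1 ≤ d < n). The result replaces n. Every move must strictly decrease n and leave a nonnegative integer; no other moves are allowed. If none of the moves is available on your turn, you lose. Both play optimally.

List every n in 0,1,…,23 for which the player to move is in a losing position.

0, 1, 4, 9, 14, 20

Compute win/loss labels from the base case upward. A position with no move is L. Any other position is W if it can reach an L in one move, else L.
n=0: no move → L
n=1: no move → L
n=2: →0(L), so W
n=3: →0(L), so W
n=4: →2(W), 3(W) — all W, so L
n=5: →0(L), so W
n=6: →4(L), so W
n=7: →0(L), so W
n=8: →4(L), so W
n=9: →3(W), 6(W), 8(W) — all W, so L
n=10: →9(L), so W
n=11: →0(L), so W
n=12: →4(L), so W
n=13: →0(L), so W
n=14: →7(W), 12(W), 13(W) — all W, so L
n=15: →14(L), so W
n=16: →14(L), so W
n=17: →0(L), so W
n=18: →9(L), so W
n=19: →0(L), so W
n=20: →10(W), 15(W), 16(W), 18(W), 19(W) — all W, so L
n=21: →14(L), so W
n=22: →20(L), so W
n=23: →0(L), so W
The losing starting values of n are exactly the entries labelled L in this table (6 of them).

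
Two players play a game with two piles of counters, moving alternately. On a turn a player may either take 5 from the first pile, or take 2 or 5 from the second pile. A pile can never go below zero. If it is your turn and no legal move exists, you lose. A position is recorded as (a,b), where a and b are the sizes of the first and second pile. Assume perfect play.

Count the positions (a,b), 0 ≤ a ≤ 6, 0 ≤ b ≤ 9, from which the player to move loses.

Classify positions by backward induction: terminal positions (no move available) are L. From any other position, the mover wins iff some move reaches an L.
Every move lowers a or b (never raises either), so fill the grid row by row in increasing a, and left to right within a row: each cell's successors are then already labelled.
      b=0  b=1  b=2  b=3  b=4  b=5  b=6  b=7  b=8  b=9
a=0:    L    L    W    W    L    W    W    L    L    W
a=1:    L    L    W    W    L    W    W    L    L    W
a=2:    L    L    W    W    L    W    W    L    L    W
a=3:    L    L    W    W    L    W    W    L    L    W
a=4:    L    L    W    W    L    W    W    L    L    W
a=5:    W    W    L    L    W    W    L    W    W    L
a=6:    W    W    L    L    W    W    L    W    W    L
Cells with no legal move (terminal, hence L): (0,0), (0,1), (1,0), (1,1), (2,0), (2,1), (3,0), (3,1), (4,0), (4,1).
The remaining L cells, each justified by listing all of its moves:
(0,4): L (sole option (0,2)(W) is W)
(0,7): L (options (0,5)(W), (0,2)(W) are all W)
(0,8): L (options (0,6)(W), (0,3)(W) are all W)
(1,4): L (sole option (1,2)(W) is W)
(1,7): L (options (1,5)(W), (1,2)(W) are all W)
(1,8): L (options (1,6)(W), (1,3)(W) are all W)
(2,4): L (sole option (2,2)(W) is W)
(2,7): L (options (2,5)(W), (2,2)(W) are all W)
(2,8): L (options (2,6)(W), (2,3)(W) are all W)
(3,4): L (sole option (3,2)(W) is W)
(3,7): L (options (3,5)(W), (3,2)(W) are all W)
(3,8): L (options (3,6)(W), (3,3)(W) are all W)
(4,4): L (sole option (4,2)(W) is W)
(4,7): L (options (4,5)(W), (4,2)(W) are all W)
(4,8): L (options (4,6)(W), (4,3)(W) are all W)
(5,2): L (options (0,2)(W), (5,0)(W) are all W)
(5,3): L (options (0,3)(W), (5,1)(W) are all W)
(5,6): L (options (0,6)(W), (5,4)(W), (5,1)(W) are all W)
(5,9): L (options (0,9)(W), (5,7)(W), (5,4)(W) are all W)
(6,2): L (options (1,2)(W), (6,0)(W) are all W)
(6,3): L (options (1,3)(W), (6,1)(W) are all W)
(6,6): L (options (1,6)(W), (6,4)(W), (6,1)(W) are all W)
(6,9): L (options (1,9)(W), (6,7)(W), (6,4)(W) are all W)
Every other cell has at least one move into one of the L cells above, so it is W.
L cells per row: a=0: 5, a=1: 5, a=2: 5, a=3: 5, a=4: 5, a=5: 4, a=6: 4; total 33.

33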